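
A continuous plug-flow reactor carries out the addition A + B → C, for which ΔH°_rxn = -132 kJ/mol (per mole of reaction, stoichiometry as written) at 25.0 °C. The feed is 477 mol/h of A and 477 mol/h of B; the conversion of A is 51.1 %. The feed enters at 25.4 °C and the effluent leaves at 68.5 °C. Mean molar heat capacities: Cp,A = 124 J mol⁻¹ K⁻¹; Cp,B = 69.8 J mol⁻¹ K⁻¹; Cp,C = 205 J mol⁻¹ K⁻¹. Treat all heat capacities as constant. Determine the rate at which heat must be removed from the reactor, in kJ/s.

Q_out = 7.80 kJ/s

Extent of reaction ξ = 0.511 × 477 = 243.75 mol/h
Reaction term: ξ·ΔH°_rxn = 243.75 × -132 = -32175 kJ/h
Sensible, feed 25.4→25 °C: -36.977 kJ/h
Outlet flows (mol/h): A 233.25, B 233.25, C 243.75
Sensible, products 25→68.5 °C: 4140 kJ/h
Q = ΔH = -28072 kJ/h = -7.7977 kW
Heat removed = 7.7977 kJ/s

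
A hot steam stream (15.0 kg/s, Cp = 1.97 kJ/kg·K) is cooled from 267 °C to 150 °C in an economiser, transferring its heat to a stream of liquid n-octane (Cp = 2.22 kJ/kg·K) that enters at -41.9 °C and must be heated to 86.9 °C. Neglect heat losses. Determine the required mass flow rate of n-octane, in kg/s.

Heat released by hot stream: Q = 15.0 × 1.97 × (267 − 150) = 3457.3 kJ/s
Energy balance on cold side (adiabatic exchanger): Q = ṁ_c·Cp_c·(T_c,out − T_c,in)
ṁ_c = 3457.3 / [2.22 × (86.9 − -41.9)] = 12.091 kg/s

ṁ_c = 12.1 kg/s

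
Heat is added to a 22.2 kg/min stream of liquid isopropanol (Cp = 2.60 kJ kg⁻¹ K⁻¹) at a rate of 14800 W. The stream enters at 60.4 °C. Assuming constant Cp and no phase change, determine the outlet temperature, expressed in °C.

Q = 14800 W = 888 kJ/min
ΔT = Q/(ṁ·Cp) = 888/(22.2×2.60) = 15.385 K
T_out = 60.4 + 15.385 = 75.785 °C

T_out = 75.8 °C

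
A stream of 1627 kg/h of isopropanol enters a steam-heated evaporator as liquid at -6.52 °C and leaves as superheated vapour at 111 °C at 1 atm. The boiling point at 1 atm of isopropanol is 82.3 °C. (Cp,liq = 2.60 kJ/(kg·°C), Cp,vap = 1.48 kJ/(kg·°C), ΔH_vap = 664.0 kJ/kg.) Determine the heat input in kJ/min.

liquid -6.52→82.3 °C: 230.93 kJ/kg
vaporisation at 82.3 °C: 664 kJ/kg
vapour 82.3→111 °C: 42.476 kJ/kg
Δh = 230.93 + 664 + 42.476 = 937.41 kJ/kg
Q = ṁ·Δh = 1627 kg/h × 937.41 kJ/kg = 1.5252e+06 kJ/h
|Q| = 423.66 kW = 25419 kJ/min

Q = 25400 kJ/min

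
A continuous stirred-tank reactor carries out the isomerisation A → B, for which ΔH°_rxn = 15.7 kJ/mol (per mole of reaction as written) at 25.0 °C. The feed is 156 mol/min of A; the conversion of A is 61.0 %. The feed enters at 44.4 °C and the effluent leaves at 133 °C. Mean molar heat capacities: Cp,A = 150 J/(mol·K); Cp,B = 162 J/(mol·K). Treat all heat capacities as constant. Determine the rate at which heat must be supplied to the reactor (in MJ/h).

Q_in = 221 MJ/h

Extent of reaction ξ = 0.610 × 156 = 95.16 mol/min
Reaction term: ξ·ΔH°_rxn = 95.16 × 15.7 = 1494 kJ/min
Sensible, feed 44.4→25 °C: -453.96 kJ/min
Outlet flows (mol/min): A 60.84, B 95.16
Sensible, products 25→133 °C: 2650.5 kJ/min
Q = ΔH = 3690.6 kJ/min = 61.51 kW
Heat supplied = 221.43 MJ/h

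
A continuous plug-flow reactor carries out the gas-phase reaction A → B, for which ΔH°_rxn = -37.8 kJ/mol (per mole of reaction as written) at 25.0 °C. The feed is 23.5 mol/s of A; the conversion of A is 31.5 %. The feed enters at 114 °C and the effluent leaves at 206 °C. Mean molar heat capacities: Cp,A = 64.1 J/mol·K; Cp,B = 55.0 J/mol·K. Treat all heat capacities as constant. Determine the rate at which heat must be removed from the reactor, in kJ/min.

Extent of reaction ξ = 0.315 × 23.5 = 7.4025 mol/s
Reaction term: ξ·ΔH°_rxn = 7.4025 × -37.8 = -279.81 kJ/s
Sensible, feed 114→25 °C: -134.07 kJ/s
Outlet flows (mol/s): A 16.098, B 7.4025
Sensible, products 25→206 °C: 260.46 kJ/s
Q = ΔH = -153.42 kJ/s = -153.42 kW
Heat removed = 9205.4 kJ/min

Q_out = 9210 kJ/min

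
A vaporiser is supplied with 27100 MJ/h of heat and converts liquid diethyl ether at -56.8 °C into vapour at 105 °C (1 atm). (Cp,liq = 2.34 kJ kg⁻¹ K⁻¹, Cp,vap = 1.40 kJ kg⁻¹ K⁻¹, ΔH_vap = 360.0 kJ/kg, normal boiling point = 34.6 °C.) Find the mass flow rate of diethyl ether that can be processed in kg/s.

Δh = 2.34×(34.6−-56.8) + 360.0 + 1.40×(105−34.6) = 672.44 kJ/kg
Q = 27100 MJ/h = 7527.8 kJ/s = 7527.8 kJ/s
ṁ = Q/Δh = 7527.8 / 672.44 = 11.195 kg/s

ṁ = 11.2 kg/s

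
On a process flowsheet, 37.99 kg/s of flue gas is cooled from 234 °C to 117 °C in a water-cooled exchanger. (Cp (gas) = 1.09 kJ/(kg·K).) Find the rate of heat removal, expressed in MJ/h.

Q_c = 17400 MJ/h

Q = ṁ·Cp·ΔT = 37.99 × 1.09 × (117 − 234) = -4844.9 kJ/s
Cooling duty = 17442 MJ/h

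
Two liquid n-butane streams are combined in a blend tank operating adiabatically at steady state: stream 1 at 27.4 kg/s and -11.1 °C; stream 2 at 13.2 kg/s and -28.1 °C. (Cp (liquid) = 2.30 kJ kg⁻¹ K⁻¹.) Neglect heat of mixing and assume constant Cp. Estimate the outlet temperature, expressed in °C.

T_out = -16.6 °C

Adiabatic, steady state ⇒ Σ ṁᵢCp,ᵢ(T_out − Tᵢ) = 0
Σ ṁᵢCp,ᵢTᵢ = 27.4×2.30×-11.1 + 13.2×2.30×-28.1 = -1552.6
Σ ṁᵢCp,ᵢ = 27.4×2.30 + 13.2×2.30 = 93.38
T_out = -1552.6 / 93.38 = -16.627 °C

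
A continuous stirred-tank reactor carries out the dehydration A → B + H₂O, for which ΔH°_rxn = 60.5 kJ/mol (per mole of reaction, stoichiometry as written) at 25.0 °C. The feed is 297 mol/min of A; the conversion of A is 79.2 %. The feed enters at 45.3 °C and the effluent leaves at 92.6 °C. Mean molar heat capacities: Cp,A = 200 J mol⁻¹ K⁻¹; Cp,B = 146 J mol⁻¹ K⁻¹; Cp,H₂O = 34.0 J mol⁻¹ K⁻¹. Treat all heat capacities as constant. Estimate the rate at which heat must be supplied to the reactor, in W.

Q_in = 279000 W

Extent of reaction ξ = 0.792 × 297 = 235.22 mol/min
Reaction term: ξ·ΔH°_rxn = 235.22 × 60.5 = 14231 kJ/min
Sensible, feed 45.3→25 °C: -1205.8 kJ/min
Outlet flows (mol/min): A 61.776, B 235.22, H₂O 235.22
Sensible, products 25→92.6 °C: 3697.4 kJ/min
Q = ΔH = 16723 kJ/min = 278.71 kW
Heat supplied = 278710 W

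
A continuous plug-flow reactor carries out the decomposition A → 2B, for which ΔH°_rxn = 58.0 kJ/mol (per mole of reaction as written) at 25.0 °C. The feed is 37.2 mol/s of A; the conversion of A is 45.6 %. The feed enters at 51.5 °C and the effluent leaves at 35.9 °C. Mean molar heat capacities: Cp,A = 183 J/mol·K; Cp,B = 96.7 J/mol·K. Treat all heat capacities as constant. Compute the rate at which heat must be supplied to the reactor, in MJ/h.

Extent of reaction ξ = 0.456 × 37.2 = 16.963 mol/s
Reaction term: ξ·ΔH°_rxn = 16.963 × 58.0 = 983.87 kJ/s
Sensible, feed 51.5→25 °C: -180.4 kJ/s
Outlet flows (mol/s): A 20.237, B 33.926
Sensible, products 25→35.9 °C: 76.126 kJ/s
Q = ΔH = 879.59 kJ/s = 879.59 kW
Heat supplied = 3166.5 MJ/h

Q_in = 3170 MJ/h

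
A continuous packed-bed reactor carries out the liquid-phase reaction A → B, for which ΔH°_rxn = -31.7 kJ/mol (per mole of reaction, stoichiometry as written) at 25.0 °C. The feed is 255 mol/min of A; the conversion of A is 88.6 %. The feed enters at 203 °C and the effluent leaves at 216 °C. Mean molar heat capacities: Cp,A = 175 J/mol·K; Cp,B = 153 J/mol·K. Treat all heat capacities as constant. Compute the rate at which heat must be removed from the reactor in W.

Q_out = 126000 W

Extent of reaction ξ = 0.886 × 255 = 225.93 mol/min
Reaction term: ξ·ΔH°_rxn = 225.93 × -31.7 = -7162 kJ/min
Sensible, feed 203→25 °C: -7943.2 kJ/min
Outlet flows (mol/min): A 29.07, B 225.93
Sensible, products 25→216 °C: 7574 kJ/min
Q = ΔH = -7531.2 kJ/min = -125.52 kW
Heat removed = 125520 W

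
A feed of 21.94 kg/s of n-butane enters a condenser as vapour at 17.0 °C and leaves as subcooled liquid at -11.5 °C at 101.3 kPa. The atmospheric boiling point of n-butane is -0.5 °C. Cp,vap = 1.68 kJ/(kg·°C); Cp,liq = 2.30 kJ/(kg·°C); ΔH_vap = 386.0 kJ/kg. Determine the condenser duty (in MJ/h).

vapour 17.0→-0.5 °C: -29.4 kJ/kg
condensation at -0.5 °C: -386 kJ/kg
liquid -0.5→-11.5 °C: -25.3 kJ/kg
Δh = -29.4 + -386 + -25.3 = -440.7 kJ/kg
Q = ṁ·Δh = 21.94 kg/s × -440.7 kJ/kg = -9669 kJ/s
|Q| = 9669 kW = 34808 MJ/h

Q_c = 34800 MJ/h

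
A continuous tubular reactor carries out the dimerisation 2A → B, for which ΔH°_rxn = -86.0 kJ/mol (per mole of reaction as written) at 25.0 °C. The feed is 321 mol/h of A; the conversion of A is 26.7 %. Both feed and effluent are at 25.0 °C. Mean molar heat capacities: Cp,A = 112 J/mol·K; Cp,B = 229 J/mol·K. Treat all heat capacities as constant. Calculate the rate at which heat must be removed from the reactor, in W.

Q_out = 1020 W

Extent of reaction ξ = 0.267 × 321 / 2 = 42.854 mol/h
Reaction term: ξ·ΔH°_rxn = 42.854 × -86.0 = -3685.4 kJ/h
Q = ΔH = -3685.4 kJ/h = -1.0237 kW
Heat removed = 1023.7 W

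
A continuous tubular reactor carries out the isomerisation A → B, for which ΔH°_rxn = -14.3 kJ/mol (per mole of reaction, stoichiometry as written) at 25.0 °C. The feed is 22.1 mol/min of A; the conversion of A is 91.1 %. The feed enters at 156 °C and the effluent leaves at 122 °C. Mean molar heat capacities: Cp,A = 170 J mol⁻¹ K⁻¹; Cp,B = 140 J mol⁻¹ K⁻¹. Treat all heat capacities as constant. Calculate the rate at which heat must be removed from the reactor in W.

Q_out = 7900 W

Extent of reaction ξ = 0.911 × 22.1 = 20.133 mol/min
Reaction term: ξ·ΔH°_rxn = 20.133 × -14.3 = -287.9 kJ/min
Sensible, feed 156→25 °C: -492.17 kJ/min
Outlet flows (mol/min): A 1.9669, B 20.133
Sensible, products 25→122 °C: 305.84 kJ/min
Q = ΔH = -474.23 kJ/min = -7.9038 kW
Heat removed = 7903.8 W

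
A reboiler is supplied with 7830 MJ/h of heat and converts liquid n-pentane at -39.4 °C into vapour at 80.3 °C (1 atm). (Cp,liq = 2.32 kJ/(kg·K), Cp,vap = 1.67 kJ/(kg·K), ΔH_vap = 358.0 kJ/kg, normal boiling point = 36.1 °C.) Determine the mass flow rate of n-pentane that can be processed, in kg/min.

ṁ = 215 kg/min

Δh = 2.32×(36.1−-39.4) + 358.0 + 1.67×(80.3−36.1) = 606.97 kJ/kg
Q = 7830 MJ/h = 2175 kJ/s = 130500 kJ/min
ṁ = Q/Δh = 130500 / 606.97 = 215 kg/min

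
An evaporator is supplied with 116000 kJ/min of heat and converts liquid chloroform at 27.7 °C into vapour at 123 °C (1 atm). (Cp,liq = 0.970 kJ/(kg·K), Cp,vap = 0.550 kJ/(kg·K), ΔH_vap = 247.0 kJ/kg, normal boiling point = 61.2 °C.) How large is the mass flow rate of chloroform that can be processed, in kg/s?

Δh = 0.970×(61.2−27.7) + 247.0 + 0.550×(123−61.2) = 313.49 kJ/kg
Q = 116000 kJ/min = 1933.3 kJ/s = 1933.3 kJ/s
ṁ = Q/Δh = 1933.3 / 313.49 = 6.1672 kg/s

ṁ = 6.17 kg/s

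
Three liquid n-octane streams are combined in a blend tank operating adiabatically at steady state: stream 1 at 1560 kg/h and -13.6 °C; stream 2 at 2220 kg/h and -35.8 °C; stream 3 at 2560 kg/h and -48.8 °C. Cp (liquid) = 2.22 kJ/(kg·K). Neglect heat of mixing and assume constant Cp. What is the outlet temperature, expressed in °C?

T_out = -35.6 °C

Energy balance with Q = 0: Σ ṁᵢCp,ᵢ(T_out − Tᵢ) = 0
Σ ṁᵢCp,ᵢTᵢ = 1560×2.22×-13.6 + 2220×2.22×-35.8 + 2560×2.22×-48.8 = -500880
Σ ṁᵢCp,ᵢ = 1560×2.22 + 2220×2.22 + 2560×2.22 = 14075
T_out = -500880 / 14075 = -35.587 °C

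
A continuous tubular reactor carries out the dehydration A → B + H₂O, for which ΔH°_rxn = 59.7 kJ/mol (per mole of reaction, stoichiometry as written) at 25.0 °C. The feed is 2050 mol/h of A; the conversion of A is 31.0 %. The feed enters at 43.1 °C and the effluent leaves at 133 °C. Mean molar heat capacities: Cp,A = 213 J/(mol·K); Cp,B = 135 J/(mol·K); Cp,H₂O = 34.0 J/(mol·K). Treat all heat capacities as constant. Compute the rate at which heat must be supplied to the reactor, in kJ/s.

Q_in = 20.6 kJ/s

Extent of reaction ξ = 0.310 × 2050 = 635.5 mol/h
Reaction term: ξ·ΔH°_rxn = 635.5 × 59.7 = 37939 kJ/h
Sensible, feed 43.1→25 °C: -7903.4 kJ/h
Outlet flows (mol/h): A 1414.5, B 635.5, H₂O 635.5
Sensible, products 25→133 °C: 44138 kJ/h
Q = ΔH = 74174 kJ/h = 20.604 kW
Heat supplied = 20.604 kJ/s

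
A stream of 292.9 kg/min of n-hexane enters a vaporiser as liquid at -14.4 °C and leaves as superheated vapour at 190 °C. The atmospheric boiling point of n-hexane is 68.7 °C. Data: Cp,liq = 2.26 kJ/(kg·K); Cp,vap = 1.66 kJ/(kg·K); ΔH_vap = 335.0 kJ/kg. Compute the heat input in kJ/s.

liquid -14.4→68.7 °C: 187.81 kJ/kg
vaporisation at 68.7 °C: 335 kJ/kg
vapour 68.7→190 °C: 201.36 kJ/kg
Δh = 187.81 + 335 + 201.36 = 724.16 kJ/kg
Q = ṁ·Δh = 292.9 kg/min × 724.16 kJ/kg = 212110 kJ/min
|Q| = 3535.1 kW

Q = 3540 kJ/s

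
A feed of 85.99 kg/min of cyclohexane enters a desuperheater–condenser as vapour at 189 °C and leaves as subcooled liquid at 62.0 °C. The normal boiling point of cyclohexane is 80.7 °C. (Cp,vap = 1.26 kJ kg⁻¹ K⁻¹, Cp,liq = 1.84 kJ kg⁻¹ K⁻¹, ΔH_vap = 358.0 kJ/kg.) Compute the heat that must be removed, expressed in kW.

vapour 189→80.7 °C: -136.46 kJ/kg
condensation at 80.7 °C: -358 kJ/kg
liquid 80.7→62.0 °C: -34.408 kJ/kg
Δh = -136.46 + -358 + -34.408 = -528.87 kJ/kg
Q = ṁ·Δh = 85.99 kg/min × -528.87 kJ/kg = -45477 kJ/min
|Q| = 757.95 kW

Q_c = 758 kW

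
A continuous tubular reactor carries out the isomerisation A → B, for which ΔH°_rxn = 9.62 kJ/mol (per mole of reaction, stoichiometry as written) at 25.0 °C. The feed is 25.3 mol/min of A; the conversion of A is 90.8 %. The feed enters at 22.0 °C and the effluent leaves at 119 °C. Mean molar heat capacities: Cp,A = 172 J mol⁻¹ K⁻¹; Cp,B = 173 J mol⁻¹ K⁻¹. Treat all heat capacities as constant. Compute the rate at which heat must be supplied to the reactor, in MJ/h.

Q_in = 38.7 MJ/h

Extent of reaction ξ = 0.908 × 25.3 = 22.972 mol/min
Reaction term: ξ·ΔH°_rxn = 22.972 × 9.62 = 220.99 kJ/min
Sensible, feed 22.0→25 °C: 13.055 kJ/min
Outlet flows (mol/min): A 2.3276, B 22.972
Sensible, products 25→119 °C: 411.21 kJ/min
Q = ΔH = 645.26 kJ/min = 10.754 kW
Heat supplied = 38.716 MJ/h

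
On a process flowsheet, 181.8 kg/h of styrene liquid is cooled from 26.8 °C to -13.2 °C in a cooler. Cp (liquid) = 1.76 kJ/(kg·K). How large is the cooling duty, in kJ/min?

Q = ṁ·Cp·ΔT = 181.8 × 1.76 × (-13.2 − 26.8) = -12799 kJ/h
Converting: 12799 / 3600 s = 3.5552 kW
Cooling duty = 213.31 kJ/min

Q_c = 213 kJ/min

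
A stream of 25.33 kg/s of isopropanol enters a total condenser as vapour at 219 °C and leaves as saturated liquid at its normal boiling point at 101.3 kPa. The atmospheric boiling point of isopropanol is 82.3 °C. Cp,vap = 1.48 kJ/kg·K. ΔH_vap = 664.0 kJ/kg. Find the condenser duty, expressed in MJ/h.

Q_c = 79000 MJ/h

vapour 219→82.3 °C: -202.32 kJ/kg
condensation at 82.3 °C: -664 kJ/kg
Δh = -202.32 + -664 = -866.32 kJ/kg
Q = ṁ·Δh = 25.33 kg/s × -866.32 kJ/kg = -21944 kJ/s
|Q| = 21944 kW = 78998 MJ/h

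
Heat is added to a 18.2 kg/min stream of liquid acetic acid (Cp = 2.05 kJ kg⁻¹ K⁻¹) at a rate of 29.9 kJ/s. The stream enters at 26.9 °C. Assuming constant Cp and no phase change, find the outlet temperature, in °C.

T_out = 75.0 °C

Q = 29.9 kJ/s = 1794 kJ/min
ΔT = Q/(ṁ·Cp) = 1794/(18.2×2.05) = 48.084 K
T_out = 26.9 + 48.084 = 74.984 °C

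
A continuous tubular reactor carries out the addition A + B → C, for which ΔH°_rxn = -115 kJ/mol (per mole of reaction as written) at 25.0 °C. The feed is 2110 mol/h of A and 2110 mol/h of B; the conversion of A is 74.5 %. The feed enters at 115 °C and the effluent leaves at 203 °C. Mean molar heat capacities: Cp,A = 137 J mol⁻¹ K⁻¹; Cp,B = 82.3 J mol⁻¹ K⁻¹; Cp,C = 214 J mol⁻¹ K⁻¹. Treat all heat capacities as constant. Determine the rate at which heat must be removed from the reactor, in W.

Extent of reaction ξ = 0.745 × 2110 = 1572 mol/h
Reaction term: ξ·ΔH°_rxn = 1572 × -115 = -180770 kJ/h
Sensible, feed 115→25 °C: -41645 kJ/h
Outlet flows (mol/h): A 538.05, B 538.05, C 1572
Sensible, products 25→203 °C: 80882 kJ/h
Q = ΔH = -141540 kJ/h = -39.316 kW
Heat removed = 39316 W

Q_out = 39300 W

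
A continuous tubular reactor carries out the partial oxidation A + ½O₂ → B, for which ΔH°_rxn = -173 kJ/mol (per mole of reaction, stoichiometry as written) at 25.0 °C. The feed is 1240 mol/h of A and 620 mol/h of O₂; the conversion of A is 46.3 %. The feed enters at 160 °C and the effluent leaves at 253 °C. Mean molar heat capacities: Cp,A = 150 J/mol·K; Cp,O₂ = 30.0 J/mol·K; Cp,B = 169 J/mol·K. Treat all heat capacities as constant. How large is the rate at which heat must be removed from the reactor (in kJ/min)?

Q_out = 1330 kJ/min

Extent of reaction ξ = 0.463 × 1240 = 574.12 mol/h
Reaction term: ξ·ΔH°_rxn = 574.12 × -173 = -99323 kJ/h
Sensible, feed 160→25 °C: -27621 kJ/h
Outlet flows (mol/h): A 665.88, O₂ 332.94, B 574.12
Sensible, products 25→253 °C: 47172 kJ/h
Q = ΔH = -79771 kJ/h = -22.159 kW
Heat removed = 1329.5 kJ/min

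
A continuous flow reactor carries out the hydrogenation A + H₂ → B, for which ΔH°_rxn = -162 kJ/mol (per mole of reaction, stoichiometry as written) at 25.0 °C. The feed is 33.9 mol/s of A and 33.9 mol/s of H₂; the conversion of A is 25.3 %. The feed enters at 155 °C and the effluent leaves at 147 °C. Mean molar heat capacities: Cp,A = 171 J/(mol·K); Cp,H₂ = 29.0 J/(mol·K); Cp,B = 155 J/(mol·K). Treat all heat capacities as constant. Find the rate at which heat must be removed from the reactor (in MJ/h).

Extent of reaction ξ = 0.253 × 33.9 = 8.5767 mol/s
Reaction term: ξ·ΔH°_rxn = 8.5767 × -162 = -1389.4 kJ/s
Sensible, feed 155→25 °C: -881.4 kJ/s
Outlet flows (mol/s): A 25.323, H₂ 25.323, B 8.5767
Sensible, products 25→147 °C: 780.07 kJ/s
Q = ΔH = -1490.8 kJ/s = -1490.8 kW
Heat removed = 5366.7 MJ/h

Q_out = 5370 MJ/h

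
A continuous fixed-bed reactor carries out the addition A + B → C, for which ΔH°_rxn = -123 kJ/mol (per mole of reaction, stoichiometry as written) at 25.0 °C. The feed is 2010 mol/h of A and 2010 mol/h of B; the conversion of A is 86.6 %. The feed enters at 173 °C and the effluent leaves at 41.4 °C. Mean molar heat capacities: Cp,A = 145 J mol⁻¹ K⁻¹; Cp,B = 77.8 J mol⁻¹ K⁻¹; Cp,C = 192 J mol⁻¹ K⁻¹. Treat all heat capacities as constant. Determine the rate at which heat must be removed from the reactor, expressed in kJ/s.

Extent of reaction ξ = 0.866 × 2010 = 1740.7 mol/h
Reaction term: ξ·ΔH°_rxn = 1740.7 × -123 = -214100 kJ/h
Sensible, feed 173→25 °C: -66279 kJ/h
Outlet flows (mol/h): A 269.34, B 269.34, C 1740.7
Sensible, products 25→41.4 °C: 6465.1 kJ/h
Q = ΔH = -273910 kJ/h = -76.087 kW
Heat removed = 76.087 kJ/s

Q_out = 76.1 kJ/s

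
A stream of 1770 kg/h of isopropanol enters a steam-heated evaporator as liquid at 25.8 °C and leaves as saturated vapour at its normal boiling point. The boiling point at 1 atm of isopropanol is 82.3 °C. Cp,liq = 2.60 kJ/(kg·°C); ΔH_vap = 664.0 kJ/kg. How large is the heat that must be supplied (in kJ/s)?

liquid 25.8→82.3 °C: 146.9 kJ/kg
vaporisation at 82.3 °C: 664 kJ/kg
Δh = 146.9 + 664 = 810.9 kJ/kg
Q = ṁ·Δh = 1770 kg/h × 810.9 kJ/kg = 1.4353e+06 kJ/h
|Q| = 398.69 kW

Q = 399 kJ/s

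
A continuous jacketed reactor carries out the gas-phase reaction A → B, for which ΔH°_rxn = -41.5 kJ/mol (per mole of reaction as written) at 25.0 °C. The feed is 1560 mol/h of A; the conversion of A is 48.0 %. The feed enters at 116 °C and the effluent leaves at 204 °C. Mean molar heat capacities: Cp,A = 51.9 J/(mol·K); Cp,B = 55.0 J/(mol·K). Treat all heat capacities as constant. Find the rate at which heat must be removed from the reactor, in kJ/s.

Q_out = 6.54 kJ/s

Extent of reaction ξ = 0.480 × 1560 = 748.8 mol/h
Reaction term: ξ·ΔH°_rxn = 748.8 × -41.5 = -31075 kJ/h
Sensible, feed 116→25 °C: -7367.7 kJ/h
Outlet flows (mol/h): A 811.2, B 748.8
Sensible, products 25→204 °C: 14908 kJ/h
Q = ΔH = -23535 kJ/h = -6.5375 kW
Heat removed = 6.5375 kJ/s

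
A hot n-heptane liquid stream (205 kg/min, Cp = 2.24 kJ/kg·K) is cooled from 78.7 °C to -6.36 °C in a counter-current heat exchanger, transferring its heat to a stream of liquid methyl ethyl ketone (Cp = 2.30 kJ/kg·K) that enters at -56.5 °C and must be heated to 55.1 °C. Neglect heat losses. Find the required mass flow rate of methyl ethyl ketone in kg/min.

ṁ_c = 152 kg/min

Heat released by hot stream: Q = 205 × 2.24 × (78.7 − -6.36) = 39060 kJ/min
Energy balance on cold side (adiabatic exchanger): Q = ṁ_c·Cp_c·(T_c,out − T_c,in)
ṁ_c = 39060 / [2.30 × (55.1 − -56.5)] = 152.17 kg/min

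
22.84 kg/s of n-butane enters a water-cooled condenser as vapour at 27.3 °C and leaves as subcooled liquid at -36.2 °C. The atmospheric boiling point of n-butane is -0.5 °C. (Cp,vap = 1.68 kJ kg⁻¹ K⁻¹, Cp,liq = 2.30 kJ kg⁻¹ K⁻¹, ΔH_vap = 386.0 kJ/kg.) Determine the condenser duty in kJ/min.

Q_c = 706000 kJ/min

vapour 27.3→-0.5 °C: -46.704 kJ/kg
condensation at -0.5 °C: -386 kJ/kg
liquid -0.5→-36.2 °C: -82.11 kJ/kg
Δh = -46.704 + -386 + -82.11 = -514.81 kJ/kg
Q = ṁ·Δh = 22.84 kg/s × -514.81 kJ/kg = -11758 kJ/s
|Q| = 11758 kW = 705500 kJ/min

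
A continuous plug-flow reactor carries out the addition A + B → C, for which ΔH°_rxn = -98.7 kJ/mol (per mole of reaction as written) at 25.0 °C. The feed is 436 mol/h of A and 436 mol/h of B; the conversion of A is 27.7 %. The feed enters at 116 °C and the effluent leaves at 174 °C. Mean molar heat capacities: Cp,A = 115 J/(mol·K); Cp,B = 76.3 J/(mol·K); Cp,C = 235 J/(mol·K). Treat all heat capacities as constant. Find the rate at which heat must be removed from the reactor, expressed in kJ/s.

Extent of reaction ξ = 0.277 × 436 = 120.77 mol/h
Reaction term: ξ·ΔH°_rxn = 120.77 × -98.7 = -11920 kJ/h
Sensible, feed 116→25 °C: -7590 kJ/h
Outlet flows (mol/h): A 315.23, B 315.23, C 120.77
Sensible, products 25→174 °C: 13214 kJ/h
Q = ΔH = -6296.2 kJ/h = -1.7489 kW
Heat removed = 1.7489 kJ/s

Q_out = 1.75 kJ/s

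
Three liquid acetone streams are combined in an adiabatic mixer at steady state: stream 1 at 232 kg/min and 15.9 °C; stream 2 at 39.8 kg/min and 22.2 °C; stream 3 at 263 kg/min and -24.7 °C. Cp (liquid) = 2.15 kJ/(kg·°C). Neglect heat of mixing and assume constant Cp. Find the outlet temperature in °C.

Adiabatic, steady state ⇒ Σ ṁᵢCp,ᵢ(T_out − Tᵢ) = 0
T_out = Σ ṁᵢCp,ᵢTᵢ / Σ ṁᵢCp,ᵢ
      = -4136 / 1149.8 = -3.5971 °C

T_out = -3.60 °C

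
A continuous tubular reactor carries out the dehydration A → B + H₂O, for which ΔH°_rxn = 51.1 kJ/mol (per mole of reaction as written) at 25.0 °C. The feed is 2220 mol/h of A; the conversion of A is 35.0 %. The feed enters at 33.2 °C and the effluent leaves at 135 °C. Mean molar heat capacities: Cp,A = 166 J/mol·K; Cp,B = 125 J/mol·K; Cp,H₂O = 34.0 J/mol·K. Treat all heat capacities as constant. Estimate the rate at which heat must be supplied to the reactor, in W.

Q_in = 21300 W

Extent of reaction ξ = 0.350 × 2220 = 777 mol/h
Reaction term: ξ·ΔH°_rxn = 777 × 51.1 = 39705 kJ/h
Sensible, feed 33.2→25 °C: -3021.9 kJ/h
Outlet flows (mol/h): A 1443, B 777, H₂O 777
Sensible, products 25→135 °C: 39939 kJ/h
Q = ΔH = 76622 kJ/h = 21.284 kW
Heat supplied = 21284 W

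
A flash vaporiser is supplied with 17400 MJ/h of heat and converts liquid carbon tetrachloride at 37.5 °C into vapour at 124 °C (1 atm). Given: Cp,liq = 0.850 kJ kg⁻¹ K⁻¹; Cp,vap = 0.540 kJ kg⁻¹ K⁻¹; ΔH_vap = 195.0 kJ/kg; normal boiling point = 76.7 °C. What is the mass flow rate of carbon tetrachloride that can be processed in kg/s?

ṁ = 19.0 kg/s

Δh = 0.850×(76.7−37.5) + 195.0 + 0.540×(124−76.7) = 253.86 kJ/kg
Q = 17400 MJ/h = 4833.3 kJ/s = 4833.3 kJ/s
ṁ = Q/Δh = 4833.3 / 253.86 = 19.039 kg/s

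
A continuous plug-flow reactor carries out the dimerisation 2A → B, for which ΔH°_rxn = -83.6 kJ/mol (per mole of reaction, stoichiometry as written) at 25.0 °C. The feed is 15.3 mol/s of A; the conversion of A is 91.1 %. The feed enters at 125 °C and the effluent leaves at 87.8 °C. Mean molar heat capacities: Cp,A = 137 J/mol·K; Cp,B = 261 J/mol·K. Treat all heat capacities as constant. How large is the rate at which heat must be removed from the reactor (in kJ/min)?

Q_out = 40000 kJ/min

Extent of reaction ξ = 0.911 × 15.3 / 2 = 6.9692 mol/s
Reaction term: ξ·ΔH°_rxn = 6.9692 × -83.6 = -582.62 kJ/s
Sensible, feed 125→25 °C: -209.61 kJ/s
Outlet flows (mol/s): A 1.3617, B 6.9692
Sensible, products 25→87.8 °C: 125.95 kJ/s
Q = ΔH = -666.29 kJ/s = -666.29 kW
Heat removed = 39977 kJ/min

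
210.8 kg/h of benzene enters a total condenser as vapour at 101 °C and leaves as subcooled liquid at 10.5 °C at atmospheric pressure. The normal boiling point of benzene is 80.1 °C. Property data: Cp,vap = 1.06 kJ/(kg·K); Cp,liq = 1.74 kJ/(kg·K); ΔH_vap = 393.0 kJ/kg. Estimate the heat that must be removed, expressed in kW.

Q_c = 31.4 kW

vapour 101→80.1 °C: -22.154 kJ/kg
condensation at 80.1 °C: -393 kJ/kg
liquid 80.1→10.5 °C: -121.1 kJ/kg
Δh = -22.154 + -393 + -121.1 = -536.26 kJ/kg
Q = ṁ·Δh = 210.8 kg/h × -536.26 kJ/kg = -113040 kJ/h
|Q| = 31.401 kW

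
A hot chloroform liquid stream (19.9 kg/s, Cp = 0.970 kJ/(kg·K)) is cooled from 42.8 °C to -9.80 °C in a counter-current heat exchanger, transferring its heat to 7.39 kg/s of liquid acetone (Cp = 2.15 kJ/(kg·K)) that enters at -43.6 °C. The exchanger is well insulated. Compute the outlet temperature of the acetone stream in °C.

T_c,out = 20.3 °C

Heat released by hot stream: Q = 19.9 × 0.970 × (42.8 − -9.80) = 1015.3 kJ/s
Energy balance on cold side (adiabatic exchanger): Q = ṁ_c·Cp_c·(T_c,out − T_c,in)
T_c,out = -43.6 + 1015.3/(7.39 × 2.15) = 20.304 °C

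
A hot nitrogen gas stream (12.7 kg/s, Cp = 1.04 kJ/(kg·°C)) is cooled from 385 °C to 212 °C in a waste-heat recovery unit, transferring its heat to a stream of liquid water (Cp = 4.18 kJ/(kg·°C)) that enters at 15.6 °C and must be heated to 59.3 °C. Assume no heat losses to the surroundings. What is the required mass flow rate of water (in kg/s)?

Heat released by hot stream: Q = 12.7 × 1.04 × (385 − 212) = 2285 kJ/s
Energy balance on cold side (adiabatic exchanger): Q = ṁ_c·Cp_c·(T_c,out − T_c,in)
ṁ_c = 2285 / [4.18 × (59.3 − 15.6)] = 12.509 kg/s

ṁ_c = 12.5 kg/s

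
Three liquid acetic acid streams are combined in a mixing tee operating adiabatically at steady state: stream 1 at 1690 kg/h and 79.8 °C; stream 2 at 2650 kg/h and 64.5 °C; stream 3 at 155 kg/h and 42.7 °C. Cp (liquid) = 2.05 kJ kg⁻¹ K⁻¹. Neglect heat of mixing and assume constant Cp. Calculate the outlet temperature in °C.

No heat crosses the boundary, so H_out = H_in.
T_out = Σ ṁᵢCp,ᵢTᵢ / Σ ṁᵢCp,ᵢ
      = 640430 / 9214.7 = 69.501 °C

T_out = 69.5 °C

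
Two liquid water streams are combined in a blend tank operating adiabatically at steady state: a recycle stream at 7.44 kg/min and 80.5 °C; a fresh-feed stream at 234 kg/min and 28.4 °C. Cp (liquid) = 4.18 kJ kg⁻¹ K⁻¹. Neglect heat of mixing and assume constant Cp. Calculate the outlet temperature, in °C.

T_out = 30.0 °C

Adiabatic, steady state ⇒ Σ ṁᵢCp,ᵢ(T_out − Tᵢ) = 0
T_out = Σ ṁᵢCp,ᵢTᵢ / Σ ṁᵢCp,ᵢ
      = 30282 / 1009.2 = 30.005 °C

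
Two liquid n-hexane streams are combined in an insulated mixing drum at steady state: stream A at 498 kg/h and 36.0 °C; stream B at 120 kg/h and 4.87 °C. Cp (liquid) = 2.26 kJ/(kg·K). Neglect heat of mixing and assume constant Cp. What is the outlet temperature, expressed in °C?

T_out = 30.0 °C

No heat crosses the boundary, so H_out = H_in.
T_out = Σ ṁᵢCp,ᵢTᵢ / Σ ṁᵢCp,ᵢ
      = 41838 / 1396.7 = 29.955 °C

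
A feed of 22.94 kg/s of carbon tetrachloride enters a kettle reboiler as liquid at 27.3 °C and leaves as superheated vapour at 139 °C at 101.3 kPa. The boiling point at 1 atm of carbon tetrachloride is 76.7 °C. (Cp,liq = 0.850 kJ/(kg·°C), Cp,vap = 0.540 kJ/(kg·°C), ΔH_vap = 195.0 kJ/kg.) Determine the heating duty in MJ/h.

Q = 22300 MJ/h

liquid 27.3→76.7 °C: 41.99 kJ/kg
vaporisation at 76.7 °C: 195 kJ/kg
vapour 76.7→139 °C: 33.642 kJ/kg
Δh = 41.99 + 195 + 33.642 = 270.63 kJ/kg
Q = ṁ·Δh = 22.94 kg/s × 270.63 kJ/kg = 6208.3 kJ/s
|Q| = 6208.3 kW = 22350 MJ/h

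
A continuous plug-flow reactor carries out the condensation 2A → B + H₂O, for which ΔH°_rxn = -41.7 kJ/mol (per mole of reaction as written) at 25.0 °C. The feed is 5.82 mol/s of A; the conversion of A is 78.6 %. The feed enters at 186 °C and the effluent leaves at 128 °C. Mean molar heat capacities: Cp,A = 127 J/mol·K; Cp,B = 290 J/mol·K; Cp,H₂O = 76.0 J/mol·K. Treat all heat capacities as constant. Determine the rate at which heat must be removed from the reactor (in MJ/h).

Q_out = 403 MJ/h

Extent of reaction ξ = 0.786 × 5.82 / 2 = 2.2873 mol/s
Reaction term: ξ·ΔH°_rxn = 2.2873 × -41.7 = -95.379 kJ/s
Sensible, feed 186→25 °C: -119 kJ/s
Outlet flows (mol/s): A 1.2455, B 2.2873, H₂O 2.2873
Sensible, products 25→128 °C: 102.52 kJ/s
Q = ΔH = -111.86 kJ/s = -111.86 kW
Heat removed = 402.71 MJ/h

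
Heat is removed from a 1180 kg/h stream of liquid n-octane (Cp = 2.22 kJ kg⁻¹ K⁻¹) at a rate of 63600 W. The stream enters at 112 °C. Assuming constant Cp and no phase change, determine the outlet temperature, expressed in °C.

Q = 63600 W = 228960 kJ/h
ΔT = Q/(ṁ·Cp) = 228960/(1180×2.22) = 87.403 K
T_out = 112 − 87.403 = 24.597 °C

T_out = 24.6 °C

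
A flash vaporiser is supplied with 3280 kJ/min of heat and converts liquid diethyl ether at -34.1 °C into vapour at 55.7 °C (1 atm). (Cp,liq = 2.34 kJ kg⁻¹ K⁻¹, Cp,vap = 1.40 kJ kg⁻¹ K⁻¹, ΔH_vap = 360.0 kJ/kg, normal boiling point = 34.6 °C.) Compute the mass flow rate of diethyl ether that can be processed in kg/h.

Δh = 2.34×(34.6−-34.1) + 360.0 + 1.40×(55.7−34.6) = 550.3 kJ/kg
Q = 3280 kJ/min = 54.667 kJ/s = 196800 kJ/h
ṁ = Q/Δh = 196800 / 550.3 = 357.62 kg/h

ṁ = 358 kg/h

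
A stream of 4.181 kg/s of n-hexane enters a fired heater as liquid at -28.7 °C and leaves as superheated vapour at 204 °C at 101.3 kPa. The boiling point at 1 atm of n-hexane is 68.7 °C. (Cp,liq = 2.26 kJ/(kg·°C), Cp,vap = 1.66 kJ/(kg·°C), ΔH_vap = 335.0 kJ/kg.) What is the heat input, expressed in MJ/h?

liquid -28.7→68.7 °C: 220.12 kJ/kg
vaporisation at 68.7 °C: 335 kJ/kg
vapour 68.7→204 °C: 224.6 kJ/kg
Δh = 220.12 + 335 + 224.6 = 779.72 kJ/kg
Q = ṁ·Δh = 4.181 kg/s × 779.72 kJ/kg = 3260 kJ/s
|Q| = 3260 kW = 11736 MJ/h

Q = 11700 MJ/h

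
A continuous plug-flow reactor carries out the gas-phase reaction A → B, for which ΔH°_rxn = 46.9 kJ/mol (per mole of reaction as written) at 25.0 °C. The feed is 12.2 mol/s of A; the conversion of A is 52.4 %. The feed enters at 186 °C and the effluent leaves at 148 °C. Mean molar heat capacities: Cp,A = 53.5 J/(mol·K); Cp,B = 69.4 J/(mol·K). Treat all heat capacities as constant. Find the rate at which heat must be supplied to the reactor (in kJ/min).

Extent of reaction ξ = 0.524 × 12.2 = 6.3928 mol/s
Reaction term: ξ·ΔH°_rxn = 6.3928 × 46.9 = 299.82 kJ/s
Sensible, feed 186→25 °C: -105.08 kJ/s
Outlet flows (mol/s): A 5.8072, B 6.3928
Sensible, products 25→148 °C: 92.784 kJ/s
Q = ΔH = 287.52 kJ/s = 287.52 kW
Heat supplied = 17251 kJ/min

Q_in = 17300 kJ/min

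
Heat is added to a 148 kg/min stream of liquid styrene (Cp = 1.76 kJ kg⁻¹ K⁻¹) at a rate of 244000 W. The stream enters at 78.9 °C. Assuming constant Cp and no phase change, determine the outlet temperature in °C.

T_out = 135 °C

Q = 244000 W = 14640 kJ/min
ΔT = Q/(ṁ·Cp) = 14640/(148×1.76) = 56.204 K
T_out = 78.9 + 56.204 = 135.1 °C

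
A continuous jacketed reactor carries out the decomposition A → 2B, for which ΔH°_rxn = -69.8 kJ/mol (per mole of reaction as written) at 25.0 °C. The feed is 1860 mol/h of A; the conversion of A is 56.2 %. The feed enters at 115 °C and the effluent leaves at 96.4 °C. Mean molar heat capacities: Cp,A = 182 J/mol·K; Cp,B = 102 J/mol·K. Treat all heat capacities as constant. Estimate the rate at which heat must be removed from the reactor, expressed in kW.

Extent of reaction ξ = 0.562 × 1860 = 1045.3 mol/h
Reaction term: ξ·ΔH°_rxn = 1045.3 × -69.8 = -72963 kJ/h
Sensible, feed 115→25 °C: -30467 kJ/h
Outlet flows (mol/h): A 814.68, B 2090.6
Sensible, products 25→96.4 °C: 25812 kJ/h
Q = ΔH = -77618 kJ/h = -21.561 kW
Heat removed = 21.561 kW

Q_out = 21.6 kW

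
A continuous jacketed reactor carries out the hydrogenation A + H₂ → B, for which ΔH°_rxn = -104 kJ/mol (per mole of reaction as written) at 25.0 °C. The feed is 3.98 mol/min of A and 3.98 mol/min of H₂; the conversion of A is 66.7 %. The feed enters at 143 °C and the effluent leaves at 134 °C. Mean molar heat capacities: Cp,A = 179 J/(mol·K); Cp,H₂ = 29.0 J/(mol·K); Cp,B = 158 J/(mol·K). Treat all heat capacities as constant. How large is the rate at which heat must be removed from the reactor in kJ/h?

Extent of reaction ξ = 0.667 × 3.98 = 2.6547 mol/min
Reaction term: ξ·ΔH°_rxn = 2.6547 × -104 = -276.08 kJ/min
Sensible, feed 143→25 °C: -97.685 kJ/min
Outlet flows (mol/min): A 1.3253, H₂ 1.3253, B 2.6547
Sensible, products 25→134 °C: 75.767 kJ/min
Q = ΔH = -298 kJ/min = -4.9667 kW
Heat removed = 17880 kJ/h

Q_out = 17900 kJ/h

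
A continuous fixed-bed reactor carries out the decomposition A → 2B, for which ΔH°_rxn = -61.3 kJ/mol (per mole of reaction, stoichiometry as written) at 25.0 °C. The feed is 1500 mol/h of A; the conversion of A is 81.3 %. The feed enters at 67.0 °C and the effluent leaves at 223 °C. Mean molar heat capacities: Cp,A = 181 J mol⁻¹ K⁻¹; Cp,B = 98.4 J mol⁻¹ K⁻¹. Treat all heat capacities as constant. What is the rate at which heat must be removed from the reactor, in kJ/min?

Q_out = 476 kJ/min

Extent of reaction ξ = 0.813 × 1500 = 1219.5 mol/h
Reaction term: ξ·ΔH°_rxn = 1219.5 × -61.3 = -74755 kJ/h
Sensible, feed 67.0→25 °C: -11403 kJ/h
Outlet flows (mol/h): A 280.5, B 2439
Sensible, products 25→223 °C: 57572 kJ/h
Q = ΔH = -28586 kJ/h = -7.9406 kW
Heat removed = 476.44 kJ/min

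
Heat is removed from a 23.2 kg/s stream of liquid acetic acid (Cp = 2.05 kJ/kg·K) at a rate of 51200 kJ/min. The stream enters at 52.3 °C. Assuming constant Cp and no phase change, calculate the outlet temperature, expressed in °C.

Q = 51200 kJ/min = 853.33 kJ/s
ΔT = Q/(ṁ·Cp) = 853.33/(23.2×2.05) = 17.942 K
T_out = 52.3 − 17.942 = 34.358 °C

T_out = 34.4 °C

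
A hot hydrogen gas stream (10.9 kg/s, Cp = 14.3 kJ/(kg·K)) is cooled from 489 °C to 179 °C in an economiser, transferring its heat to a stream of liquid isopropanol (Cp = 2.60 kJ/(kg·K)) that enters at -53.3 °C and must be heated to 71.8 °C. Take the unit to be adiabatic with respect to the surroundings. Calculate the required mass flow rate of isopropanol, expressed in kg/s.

Heat released by hot stream: Q = 10.9 × 14.3 × (489 − 179) = 48320 kJ/s
Energy balance on cold side (adiabatic exchanger): Q = ṁ_c·Cp_c·(T_c,out − T_c,in)
ṁ_c = 48320 / [2.60 × (71.8 − -53.3)] = 148.56 kg/s

ṁ_c = 149 kg/s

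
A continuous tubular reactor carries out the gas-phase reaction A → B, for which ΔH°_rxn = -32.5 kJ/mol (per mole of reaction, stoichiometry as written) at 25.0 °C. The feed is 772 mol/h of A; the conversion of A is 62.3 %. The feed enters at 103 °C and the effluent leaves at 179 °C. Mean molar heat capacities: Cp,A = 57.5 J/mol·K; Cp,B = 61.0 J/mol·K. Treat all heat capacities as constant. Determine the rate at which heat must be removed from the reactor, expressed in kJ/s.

Q_out = 3.33 kJ/s

Extent of reaction ξ = 0.623 × 772 = 480.96 mol/h
Reaction term: ξ·ΔH°_rxn = 480.96 × -32.5 = -15631 kJ/h
Sensible, feed 103→25 °C: -3462.4 kJ/h
Outlet flows (mol/h): A 291.04, B 480.96
Sensible, products 25→179 °C: 7095.3 kJ/h
Q = ΔH = -11998 kJ/h = -3.3328 kW
Heat removed = 3.3328 kJ/s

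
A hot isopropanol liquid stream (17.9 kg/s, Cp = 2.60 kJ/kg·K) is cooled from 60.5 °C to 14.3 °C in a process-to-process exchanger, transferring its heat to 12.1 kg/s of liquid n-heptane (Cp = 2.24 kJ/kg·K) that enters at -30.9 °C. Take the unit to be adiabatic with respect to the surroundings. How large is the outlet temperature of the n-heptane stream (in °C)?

T_c,out = 48.4 °C

Heat released by hot stream: Q = 17.9 × 2.60 × (60.5 − 14.3) = 2150.1 kJ/s
Energy balance on cold side (adiabatic exchanger): Q = ṁ_c·Cp_c·(T_c,out − T_c,in)
T_c,out = -30.9 + 2150.1/(12.1 × 2.24) = 48.43 °C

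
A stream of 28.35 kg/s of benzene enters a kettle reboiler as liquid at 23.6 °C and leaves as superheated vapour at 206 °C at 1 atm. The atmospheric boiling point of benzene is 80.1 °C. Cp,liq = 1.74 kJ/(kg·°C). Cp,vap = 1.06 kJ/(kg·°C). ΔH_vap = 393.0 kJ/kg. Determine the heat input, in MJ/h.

liquid 23.6→80.1 °C: 98.31 kJ/kg
vaporisation at 80.1 °C: 393 kJ/kg
vapour 80.1→206 °C: 133.45 kJ/kg
Δh = 98.31 + 393 + 133.45 = 624.76 kJ/kg
Q = ṁ·Δh = 28.35 kg/s × 624.76 kJ/kg = 17712 kJ/s
|Q| = 17712 kW = 63763 MJ/h

Q = 63800 MJ/h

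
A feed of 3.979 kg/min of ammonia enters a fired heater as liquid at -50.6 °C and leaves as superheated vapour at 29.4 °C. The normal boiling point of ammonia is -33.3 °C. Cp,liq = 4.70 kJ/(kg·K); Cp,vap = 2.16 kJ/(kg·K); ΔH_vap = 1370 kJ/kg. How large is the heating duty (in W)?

liquid -50.6→-33.3 °C: 81.31 kJ/kg
vaporisation at -33.3 °C: 1370 kJ/kg
vapour -33.3→29.4 °C: 135.43 kJ/kg
Δh = 81.31 + 1370 + 135.43 = 1586.7 kJ/kg
Q = ṁ·Δh = 3.979 kg/min × 1586.7 kJ/kg = 6313.6 kJ/min
|Q| = 105.23 kW = 105230 W

Q = 105000 W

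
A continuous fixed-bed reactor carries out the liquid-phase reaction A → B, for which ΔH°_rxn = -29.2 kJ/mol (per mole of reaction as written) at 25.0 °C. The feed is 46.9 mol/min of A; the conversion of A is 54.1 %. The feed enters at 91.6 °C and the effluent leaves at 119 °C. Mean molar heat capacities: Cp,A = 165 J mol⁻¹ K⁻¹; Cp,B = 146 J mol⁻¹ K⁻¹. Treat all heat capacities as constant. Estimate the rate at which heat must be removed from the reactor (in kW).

Q_out = 9.57 kW

Extent of reaction ξ = 0.541 × 46.9 = 25.373 mol/min
Reaction term: ξ·ΔH°_rxn = 25.373 × -29.2 = -740.89 kJ/min
Sensible, feed 91.6→25 °C: -515.38 kJ/min
Outlet flows (mol/min): A 21.527, B 25.373
Sensible, products 25→119 °C: 682.1 kJ/min
Q = ΔH = -574.17 kJ/min = -9.5695 kW
Heat removed = 9.5695 kW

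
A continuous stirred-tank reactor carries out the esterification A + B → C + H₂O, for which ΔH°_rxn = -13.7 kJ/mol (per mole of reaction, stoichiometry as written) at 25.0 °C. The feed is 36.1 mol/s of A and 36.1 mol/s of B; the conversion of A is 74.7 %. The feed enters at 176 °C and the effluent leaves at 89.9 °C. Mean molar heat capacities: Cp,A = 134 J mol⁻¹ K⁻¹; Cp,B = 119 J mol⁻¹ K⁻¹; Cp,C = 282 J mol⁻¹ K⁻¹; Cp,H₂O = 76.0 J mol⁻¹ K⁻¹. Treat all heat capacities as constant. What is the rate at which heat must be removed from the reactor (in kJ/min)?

Q_out = 58300 kJ/min

Extent of reaction ξ = 0.747 × 36.1 = 26.967 mol/s
Reaction term: ξ·ΔH°_rxn = 26.967 × -13.7 = -369.44 kJ/s
Sensible, feed 176→25 °C: -1379.1 kJ/s
Outlet flows (mol/s): A 9.1333, B 9.1333, C 26.967, H₂O 26.967
Sensible, products 25→89.9 °C: 776.52 kJ/s
Q = ΔH = -972.06 kJ/s = -972.06 kW
Heat removed = 58323 kJ/min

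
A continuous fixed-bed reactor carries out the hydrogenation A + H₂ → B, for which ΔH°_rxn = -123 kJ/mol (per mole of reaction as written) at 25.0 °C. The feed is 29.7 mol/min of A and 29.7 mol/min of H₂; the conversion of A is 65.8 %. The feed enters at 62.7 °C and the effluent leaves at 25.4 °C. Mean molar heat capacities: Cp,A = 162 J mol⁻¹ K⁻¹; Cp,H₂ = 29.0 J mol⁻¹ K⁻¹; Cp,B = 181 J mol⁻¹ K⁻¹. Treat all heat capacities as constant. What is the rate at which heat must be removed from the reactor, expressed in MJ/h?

Extent of reaction ξ = 0.658 × 29.7 = 19.543 mol/min
Reaction term: ξ·ΔH°_rxn = 19.543 × -123 = -2403.7 kJ/min
Sensible, feed 62.7→25 °C: -213.86 kJ/min
Outlet flows (mol/min): A 10.157, H₂ 10.157, B 19.543
Sensible, products 25→25.4 °C: 2.1909 kJ/min
Q = ΔH = -2615.4 kJ/min = -43.59 kW
Heat removed = 156.92 MJ/h

Q_out = 157 MJ/h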